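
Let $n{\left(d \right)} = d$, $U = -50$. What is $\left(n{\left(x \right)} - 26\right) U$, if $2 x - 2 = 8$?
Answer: $1050$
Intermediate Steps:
$x = 5$ ($x = 1 + \frac{1}{2} \cdot 8 = 1 + 4 = 5$)
$\left(n{\left(x \right)} - 26\right) U = \left(5 - 26\right) \left(-50\right) = \left(-21\right) \left(-50\right) = 1050$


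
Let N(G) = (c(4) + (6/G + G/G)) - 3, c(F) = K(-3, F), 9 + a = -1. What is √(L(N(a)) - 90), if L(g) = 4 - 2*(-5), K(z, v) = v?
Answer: 2*I*√19 ≈ 8.7178*I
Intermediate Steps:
a = -10 (a = -9 - 1 = -10)
c(F) = F
N(G) = 2 + 6/G (N(G) = (4 + (6/G + G/G)) - 3 = (4 + (6/G + 1)) - 3 = (4 + (1 + 6/G)) - 3 = (5 + 6/G) - 3 = 2 + 6/G)
L(g) = 14 (L(g) = 4 + 10 = 14)
√(L(N(a)) - 90) = √(14 - 90) = √(-76) = 2*I*√19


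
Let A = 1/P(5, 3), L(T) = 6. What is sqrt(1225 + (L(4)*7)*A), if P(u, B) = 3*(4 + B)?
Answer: sqrt(1227) ≈ 35.029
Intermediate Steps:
P(u, B) = 12 + 3*B
A = 1/21 (A = 1/(12 + 3*3) = 1/(12 + 9) = 1/21 ≈ 0.047619)
sqrt(1225 + (L(4)*7)*A) = sqrt(1225 + (6*7)*(1/21)) = sqrt(1225 + 42*(1/21)) = sqrt(1225 + 2) = sqrt(1227)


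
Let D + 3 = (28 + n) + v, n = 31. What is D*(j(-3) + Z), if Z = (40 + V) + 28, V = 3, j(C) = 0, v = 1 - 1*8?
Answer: 3479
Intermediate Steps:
v = -7 (v = 1 - 8 = -7)
D = 49 (D = -3 + ((28 + 31) - 7) = -3 + (59 - 7) = -3 + 52 = 49)
Z = 71 (Z = (40 + 3) + 28 = 43 + 28 = 71)
D*(j(-3) + Z) = 49*(0 + 71) = 49*71 = 3479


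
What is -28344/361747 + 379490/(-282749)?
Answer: -145293606686/102283602503 ≈ -1.4205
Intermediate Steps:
-28344/361747 + 379490/(-282749) = -28344*1/361747 + 379490*(-1/282749) = -28344/361747 - 379490/282749 = -145293606686/102283602503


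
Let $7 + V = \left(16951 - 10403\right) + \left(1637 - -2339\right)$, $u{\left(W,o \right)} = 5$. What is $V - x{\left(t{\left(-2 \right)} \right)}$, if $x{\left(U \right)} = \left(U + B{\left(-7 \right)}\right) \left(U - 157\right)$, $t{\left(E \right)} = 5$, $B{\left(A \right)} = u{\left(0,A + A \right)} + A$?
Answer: $10973$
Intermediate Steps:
$B{\left(A \right)} = 5 + A$
$V = 10517$ ($V = -7 + \left(\left(16951 - 10403\right) + \left(1637 - -2339\right)\right) = -7 + \left(6548 + \left(1637 + 2339\right)\right) = -7 + \left(6548 + 3976\right) = -7 + 10524 = 10517$)
$x{\left(U \right)} = \left(-157 + U\right) \left(-2 + U\right)$ ($x{\left(U \right)} = \left(U + \left(5 - 7\right)\right) \left(U - 157\right) = \left(U - 2\right) \left(-157 + U\right) = \left(-2 + U\right) \left(-157 + U\right) = \left(-157 + U\right) \left(-2 + U\right)$)
$V - x{\left(t{\left(-2 \right)} \right)} = 10517 - \left(314 + 5^{2} - 795\right) = 10517 - \left(314 + 25 - 795\right) = 10517 - -456 = 10517 + 456 = 10973$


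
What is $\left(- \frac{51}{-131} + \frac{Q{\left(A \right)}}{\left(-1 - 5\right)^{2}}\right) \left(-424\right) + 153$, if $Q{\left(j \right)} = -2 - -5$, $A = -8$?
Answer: $- \frac{18629}{393} \approx -47.402$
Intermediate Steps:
$Q{\left(j \right)} = 3$ ($Q{\left(j \right)} = -2 + 5 = 3$)
$\left(- \frac{51}{-131} + \frac{Q{\left(A \right)}}{\left(-1 - 5\right)^{2}}\right) \left(-424\right) + 153 = \left(- \frac{51}{-131} + \frac{3}{\left(-1 - 5\right)^{2}}\right) \left(-424\right) + 153 = \left(\left(-51\right) \left(- \frac{1}{131}\right) + \frac{3}{\left(-6\right)^{2}}\right) \left(-424\right) + 153 = \left(\frac{51}{131} + \frac{3}{36}\right) \left(-424\right) + 153 = \left(\frac{51}{131} + 3 \cdot \frac{1}{36}\right) \left(-424\right) + 153 = \left(\frac{51}{131} + \frac{1}{12}\right) \left(-424\right) + 153 = \frac{743}{1572} \left(-424\right) + 153 = - \frac{78758}{393} + 153 = - \frac{18629}{393}$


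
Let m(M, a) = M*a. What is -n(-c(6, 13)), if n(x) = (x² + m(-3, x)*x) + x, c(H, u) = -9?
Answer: 153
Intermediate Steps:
n(x) = x - 2*x² (n(x) = (x² + (-3*x)*x) + x = (x² - 3*x²) + x = -2*x² + x = x - 2*x²)
-n(-c(6, 13)) = -(-1*(-9))*(1 - (-2)*(-9)) = -9*(1 - 2*9) = -9*(1 - 18) = -9*(-17) = -1*(-153) = 153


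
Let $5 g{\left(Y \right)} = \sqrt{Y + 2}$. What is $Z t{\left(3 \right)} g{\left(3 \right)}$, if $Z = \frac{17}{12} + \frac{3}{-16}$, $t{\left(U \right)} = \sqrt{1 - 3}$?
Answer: $\frac{59 i \sqrt{10}}{240} \approx 0.77739 i$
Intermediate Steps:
$t{\left(U \right)} = i \sqrt{2}$ ($t{\left(U \right)} = \sqrt{-2} = i \sqrt{2}$)
$g{\left(Y \right)} = \frac{\sqrt{2 + Y}}{5}$ ($g{\left(Y \right)} = \frac{\sqrt{Y + 2}}{5} = \frac{\sqrt{2 + Y}}{5}$)
$Z = \frac{59}{48}$ ($Z = 17 \cdot \frac{1}{12} + 3 \left(- \frac{1}{16}\right) = \frac{17}{12} - \frac{3}{16} = \frac{59}{48} \approx 1.2292$)
$Z t{\left(3 \right)} g{\left(3 \right)} = \frac{59 i \sqrt{2}}{48} \frac{\sqrt{2 + 3}}{5} = \frac{59 i \sqrt{2}}{48} \frac{\sqrt{5}}{5} = \frac{59 i \sqrt{10}}{240}$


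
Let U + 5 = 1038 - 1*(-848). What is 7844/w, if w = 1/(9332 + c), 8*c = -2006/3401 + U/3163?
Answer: 1574882520829191/21514726 ≈ 7.3200e+7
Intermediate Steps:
U = 1881 (U = -5 + (1038 - 1*(-848)) = -5 + (1038 + 848) = -5 + 1886 = 1881)
c = 52303/86058904 (c = (-2006/3401 + 1881/3163)/8 = (⅛)*(52303/10757363) = 52303/86058904 ≈ 0.00060776)
w = 86058904/803101744431 (w = 1/(9332 + 52303/86058904) = 1/(803101744431/86058904) = 86058904/803101744431 ≈ 0.00010716)
7844/w = 7844/(86058904/803101744431) = 7844*(803101744431/86058904) = 1574882520829191/21514726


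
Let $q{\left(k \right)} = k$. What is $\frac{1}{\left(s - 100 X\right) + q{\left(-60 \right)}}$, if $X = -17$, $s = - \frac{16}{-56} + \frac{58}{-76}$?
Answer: $\frac{266}{436113} \approx 0.00060993$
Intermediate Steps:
$s = - \frac{127}{266}$ ($s = \left(-16\right) \left(- \frac{1}{56}\right) + 58 \left(- \frac{1}{76}\right) = \frac{2}{7} - \frac{29}{38} = - \frac{127}{266} \approx -0.47744$)
$\frac{1}{\left(s - 100 X\right) + q{\left(-60 \right)}} = \frac{1}{\left(- \frac{127}{266} - -1700\right) - 60} = \frac{1}{\left(- \frac{127}{266} + 1700\right) - 60} = \frac{1}{\frac{452073}{266} - 60} = \frac{1}{\frac{436113}{266}} = \frac{266}{436113}$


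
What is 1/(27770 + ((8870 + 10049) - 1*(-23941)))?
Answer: 1/70630 ≈ 1.4158e-5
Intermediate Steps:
1/(27770 + ((8870 + 10049) - 1*(-23941))) = 1/(27770 + (18919 + 23941)) = 1/(27770 + 42860) = 1/70630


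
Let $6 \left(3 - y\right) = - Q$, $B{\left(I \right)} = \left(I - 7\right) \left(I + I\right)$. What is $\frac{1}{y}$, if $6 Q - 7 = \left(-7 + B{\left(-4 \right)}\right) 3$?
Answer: $\frac{18}{179} \approx 0.10056$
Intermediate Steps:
$B{\left(I \right)} = 2 I \left(-7 + I\right)$ ($B{\left(I \right)} = \left(-7 + I\right) 2 I = 2 I \left(-7 + I\right)$)
$Q = \frac{125}{3}$ ($Q = \frac{7}{6} + \frac{\left(-7 + 2 \left(-4\right) \left(-7 - 4\right)\right) 3}{6} = \frac{7}{6} + \frac{\left(-7 + 2 \left(-4\right) \left(-11\right)\right) 3}{6} = \frac{7}{6} + \frac{\left(-7 + 88\right) 3}{6} = \frac{7}{6} + \frac{81 \cdot 3}{6} = \frac{7}{6} + \frac{1}{6} \cdot 243 = \frac{7}{6} + \frac{81}{2} = \frac{125}{3} \approx 41.667$)
$y = \frac{179}{18}$ ($y = 3 - \frac{\left(-1\right) \frac{125}{3}}{6} = 3 - - \frac{125}{18} = 3 + \frac{125}{18} = \frac{179}{18} \approx 9.9444$)
$\frac{1}{y} = \frac{1}{\frac{179}{18}} = \frac{18}{179}$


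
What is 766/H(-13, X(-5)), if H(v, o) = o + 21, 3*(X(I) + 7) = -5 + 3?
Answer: 1149/20 ≈ 57.450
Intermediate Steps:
X(I) = -23/3 (X(I) = -7 + (-5 + 3)/3 = -7 + (1/3)*(-2) = -7 - 2/3 = -23/3)
H(v, o) = 21 + o
766/H(-13, X(-5)) = 766/(21 - 23/3) = 766/(40/3) = 766*(3/40) = 1149/20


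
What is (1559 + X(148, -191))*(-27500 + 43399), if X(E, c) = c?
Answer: 21749832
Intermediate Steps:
(1559 + X(148, -191))*(-27500 + 43399) = (1559 - 191)*(-27500 + 43399) = 1368*15899 = 21749832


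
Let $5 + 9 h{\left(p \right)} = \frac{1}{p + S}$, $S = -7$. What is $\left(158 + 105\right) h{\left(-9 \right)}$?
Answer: $- \frac{2367}{16} \approx -147.94$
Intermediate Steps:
$h{\left(p \right)} = - \frac{5}{9} + \frac{1}{9 \left(-7 + p\right)}$ ($h{\left(p \right)} = - \frac{5}{9} + \frac{1}{9 \left(p - 7\right)} = - \frac{5}{9} + \frac{1}{9 \left(-7 + p\right)}$)
$\left(158 + 105\right) h{\left(-9 \right)} = \left(158 + 105\right) \frac{36 - -45}{9 \left(-7 - 9\right)} = 263 \frac{36 + 45}{9 \left(-16\right)} = 263 \cdot \frac{1}{9} \left(- \frac{1}{16}\right) 81 = 263 \left(- \frac{9}{16}\right) = - \frac{2367}{16}$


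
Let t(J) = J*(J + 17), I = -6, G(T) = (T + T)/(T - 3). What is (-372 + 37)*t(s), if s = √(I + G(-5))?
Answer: 6365/4 - 5695*I*√19/2 ≈ 1591.3 - 12412.0*I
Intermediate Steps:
G(T) = 2*T/(-3 + T) (G(T) = (2*T)/(-3 + T) = 2*T/(-3 + T))
s = I*√19/2 (s = √(-6 + 2*(-5)/(-3 - 5)) = √(-6 + 2*(-5)/(-8)) = √(-6 + 2*(-5)*(-⅛)) = √(-6 + 5/4) = √(-19/4) = I*√19/2 ≈ 2.1795*I)
t(J) = J*(17 + J)
(-372 + 37)*t(s) = (-372 + 37)*((I*√19/2)*(17 + I*√19/2)) = -335*I*√19*(17 + I*√19/2)/2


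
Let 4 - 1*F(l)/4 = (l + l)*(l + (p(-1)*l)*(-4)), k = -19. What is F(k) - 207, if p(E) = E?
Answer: -14631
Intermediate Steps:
F(l) = 16 - 40*l**2 (F(l) = 16 - 4*(l + l)*(l - l*(-4)) = 16 - 4*2*l*(l + 4*l) = 16 - 4*2*l*5*l = 16 - 40*l**2)
F(k) - 207 = (16 - 40*(-19)**2) - 207 = (16 - 40*361) - 207 = (16 - 14440) - 207 = -14424 - 207 = -14631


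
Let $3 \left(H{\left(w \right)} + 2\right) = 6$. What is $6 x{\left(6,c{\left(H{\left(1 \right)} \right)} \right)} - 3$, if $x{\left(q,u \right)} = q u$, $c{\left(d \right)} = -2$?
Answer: $-75$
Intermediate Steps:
$H{\left(w \right)} = 0$ ($H{\left(w \right)} = -2 + \frac{1}{3} \cdot 6 = -2 + 2 = 0$)
$6 x{\left(6,c{\left(H{\left(1 \right)} \right)} \right)} - 3 = 6 \cdot 6 \left(-2\right) - 3 = 6 \left(-12\right) - 3 = -72 - 3 = -75$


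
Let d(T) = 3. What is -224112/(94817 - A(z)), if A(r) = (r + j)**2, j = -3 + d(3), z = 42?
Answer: -224112/93053 ≈ -2.4084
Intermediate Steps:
j = 0 (j = -3 + 3 = 0)
A(r) = r**2 (A(r) = (r + 0)**2 = r**2)
-224112/(94817 - A(z)) = -224112/(94817 - 1*42**2) = -224112/(94817 - 1*1764) = -224112/(94817 - 1764) = -224112/93053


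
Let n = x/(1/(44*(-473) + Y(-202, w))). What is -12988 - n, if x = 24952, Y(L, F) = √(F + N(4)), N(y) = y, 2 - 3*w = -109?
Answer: 519288036 - 24952*√41 ≈ 5.1913e+8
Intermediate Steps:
w = 37 (w = ⅔ - ⅓*(-109) = ⅔ + 109/3 = 37)
Y(L, F) = √(4 + F) (Y(L, F) = √(F + 4) = √(4 + F))
n = -519301024 + 24952*√41 (n = 24952/(1/(44*(-473) + √(4 + 37))) = 24952/(1/(-20812 + √41)) = 24952*(-20812 + √41) = -519301024 + 24952*√41 ≈ -5.1914e+8)
-12988 - n = -12988 - (-519301024 + 24952*√41) = -12988 + (519301024 - 24952*√41) = 519288036 - 24952*√41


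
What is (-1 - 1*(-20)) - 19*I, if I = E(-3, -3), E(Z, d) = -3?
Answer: 76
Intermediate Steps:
I = -3
(-1 - 1*(-20)) - 19*I = (-1 - 1*(-20)) - 19*(-3) = (-1 + 20) + 57 = 19 + 57 = 76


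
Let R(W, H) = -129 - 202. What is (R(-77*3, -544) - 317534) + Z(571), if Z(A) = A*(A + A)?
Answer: 334217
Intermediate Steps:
Z(A) = 2*A² (Z(A) = A*(2*A) = 2*A²)
R(W, H) = -331
(R(-77*3, -544) - 317534) + Z(571) = (-331 - 317534) + 2*571² = -317865 + 2*326041 = -317865 + 652082 = 334217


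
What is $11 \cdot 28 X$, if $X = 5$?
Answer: $1540$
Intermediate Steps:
$11 \cdot 28 X = 11 \cdot 28 \cdot 5 = 308 \cdot 5 = 1540$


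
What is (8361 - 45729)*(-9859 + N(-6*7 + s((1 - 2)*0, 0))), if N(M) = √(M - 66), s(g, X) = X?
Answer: 368411112 - 224208*I*√3 ≈ 3.6841e+8 - 3.8834e+5*I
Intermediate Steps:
N(M) = √(-66 + M)
(8361 - 45729)*(-9859 + N(-6*7 + s((1 - 2)*0, 0))) = (8361 - 45729)*(-9859 + √(-66 + (-6*7 + 0))) = -37368*(-9859 + √(-66 + (-42 + 0))) = -37368*(-9859 + √(-66 - 42)) = -37368*(-9859 + √(-108)) = -37368*(-9859 + 6*I*√3) = 368411112 - 224208*I*√3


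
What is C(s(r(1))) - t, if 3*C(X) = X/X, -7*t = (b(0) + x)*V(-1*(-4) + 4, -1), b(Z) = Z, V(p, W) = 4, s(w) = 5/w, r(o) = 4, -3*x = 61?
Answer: -79/7 ≈ -11.286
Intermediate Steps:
x = -61/3 (x = -⅓*61 = -61/3 ≈ -20.333)
t = 244/21 (t = -(0 - 61/3)*4/7 = -(-61)*4/21 = -⅐*(-244/3) = 244/21 ≈ 11.619)
C(X) = ⅓ (C(X) = (X/X)/3 = (⅓)*1 = ⅓)
C(s(r(1))) - t = ⅓ - 1*244/21 = ⅓ - 244/21 = -79/7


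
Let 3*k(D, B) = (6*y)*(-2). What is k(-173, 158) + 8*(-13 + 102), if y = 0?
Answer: 712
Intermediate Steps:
k(D, B) = 0 (k(D, B) = ((6*0)*(-2))/3 = (0*(-2))/3 = (1/3)*0 = 0)
k(-173, 158) + 8*(-13 + 102) = 0 + 8*(-13 + 102) = 0 + 8*89 = 0 + 712 = 712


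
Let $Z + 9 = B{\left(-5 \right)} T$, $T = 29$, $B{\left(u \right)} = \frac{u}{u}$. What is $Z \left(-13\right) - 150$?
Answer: $-410$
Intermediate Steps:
$B{\left(u \right)} = 1$
$Z = 20$ ($Z = -9 + 1 \cdot 29 = -9 + 29 = 20$)
$Z \left(-13\right) - 150 = 20 \left(-13\right) - 150 = -260 - 150 = -410$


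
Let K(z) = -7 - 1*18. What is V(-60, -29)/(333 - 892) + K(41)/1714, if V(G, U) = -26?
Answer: 2353/73702 ≈ 0.031926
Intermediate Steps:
K(z) = -25 (K(z) = -7 - 18 = -25)
V(-60, -29)/(333 - 892) + K(41)/1714 = -26/(333 - 892) - 25/1714 = -26/(-559) - 25*1/1714 = -26*(-1/559) - 25/1714 = 2/43 - 25/1714 = 2353/73702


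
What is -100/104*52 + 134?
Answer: 84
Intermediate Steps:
-100/104*52 + 134 = -100*1/104*52 + 134 = -25/26*52 + 134 = -50 + 134 = 84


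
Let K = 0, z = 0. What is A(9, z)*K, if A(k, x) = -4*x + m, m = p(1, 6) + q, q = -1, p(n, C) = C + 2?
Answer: 0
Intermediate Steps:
p(n, C) = 2 + C
m = 7 (m = (2 + 6) - 1 = 8 - 1 = 7)
A(k, x) = 7 - 4*x (A(k, x) = -4*x + 7 = 7 - 4*x)
A(9, z)*K = (7 - 4*0)*0 = (7 + 0)*0 = 7*0 = 0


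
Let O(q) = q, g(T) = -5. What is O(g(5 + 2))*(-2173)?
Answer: 10865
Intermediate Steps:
O(g(5 + 2))*(-2173) = -5*(-2173) = 10865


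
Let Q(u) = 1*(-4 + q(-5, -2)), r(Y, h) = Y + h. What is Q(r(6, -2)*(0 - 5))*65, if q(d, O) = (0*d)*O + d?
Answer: -585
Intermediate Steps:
q(d, O) = d (q(d, O) = 0*O + d = 0 + d = d)
Q(u) = -9 (Q(u) = 1*(-4 - 5) = 1*(-9) = -9)
Q(r(6, -2)*(0 - 5))*65 = -9*65 = -585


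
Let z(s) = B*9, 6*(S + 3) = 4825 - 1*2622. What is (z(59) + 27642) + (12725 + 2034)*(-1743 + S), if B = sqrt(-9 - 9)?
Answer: -121935355/6 + 27*I*sqrt(2) ≈ -2.0323e+7 + 38.184*I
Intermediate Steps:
S = 2185/6 (S = -3 + (4825 - 1*2622)/6 = -3 + (4825 - 2622)/6 = -3 + (1/6)*2203 = -3 + 2203/6 = 2185/6 ≈ 364.17)
B = 3*I*sqrt(2) (B = sqrt(-18) = 3*I*sqrt(2) ≈ 4.2426*I)
z(s) = 27*I*sqrt(2) (z(s) = (3*I*sqrt(2))*9 = 27*I*sqrt(2))
(z(59) + 27642) + (12725 + 2034)*(-1743 + S) = (27*I*sqrt(2) + 27642) + (12725 + 2034)*(-1743 + 2185/6) = (27642 + 27*I*sqrt(2)) + 14759*(-8273/6) = (27642 + 27*I*sqrt(2)) - 122101207/6 = -121935355/6 + 27*I*sqrt(2)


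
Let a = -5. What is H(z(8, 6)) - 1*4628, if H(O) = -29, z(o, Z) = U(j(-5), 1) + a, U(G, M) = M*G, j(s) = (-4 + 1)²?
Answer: -4657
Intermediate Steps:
j(s) = 9 (j(s) = (-3)² = 9)
U(G, M) = G*M
z(o, Z) = 4 (z(o, Z) = 9*1 - 5 = 9 - 5 = 4)
H(z(8, 6)) - 1*4628 = -29 - 1*4628 = -29 - 4628 = -4657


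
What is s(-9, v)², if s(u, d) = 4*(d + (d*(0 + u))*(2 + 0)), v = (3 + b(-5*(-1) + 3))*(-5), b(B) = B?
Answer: 13987600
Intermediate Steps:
v = -55 (v = (3 + (-5*(-1) + 3))*(-5) = (3 + (5 + 3))*(-5) = (3 + 8)*(-5) = 11*(-5) = -55)
s(u, d) = 4*d + 8*d*u (s(u, d) = 4*(d + (d*u)*2) = 4*(d + 2*d*u) = 4*d + 8*d*u)
s(-9, v)² = (4*(-55)*(1 + 2*(-9)))² = (4*(-55)*(1 - 18))² = (4*(-55)*(-17))² = 3740² = 13987600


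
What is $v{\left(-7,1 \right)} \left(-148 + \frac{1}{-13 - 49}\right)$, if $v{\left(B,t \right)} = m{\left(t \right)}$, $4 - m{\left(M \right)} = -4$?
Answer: $- \frac{36708}{31} \approx -1184.1$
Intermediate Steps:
$m{\left(M \right)} = 8$ ($m{\left(M \right)} = 4 - -4 = 4 + 4 = 8$)
$v{\left(B,t \right)} = 8$
$v{\left(-7,1 \right)} \left(-148 + \frac{1}{-13 - 49}\right) = 8 \left(-148 + \frac{1}{-13 - 49}\right) = 8 \left(-148 + \frac{1}{-62}\right) = 8 \left(-148 - \frac{1}{62}\right) = 8 \left(- \frac{9177}{62}\right) = - \frac{36708}{31}$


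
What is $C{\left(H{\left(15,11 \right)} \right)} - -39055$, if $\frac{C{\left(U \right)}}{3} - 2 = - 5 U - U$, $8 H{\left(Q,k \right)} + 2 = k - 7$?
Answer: $\frac{78113}{2} \approx 39057.0$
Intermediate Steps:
$H{\left(Q,k \right)} = - \frac{9}{8} + \frac{k}{8}$ ($H{\left(Q,k \right)} = - \frac{1}{4} + \frac{k - 7}{8} = - \frac{1}{4} + \frac{-7 + k}{8} = - \frac{1}{4} + \left(- \frac{7}{8} + \frac{k}{8}\right) = - \frac{9}{8} + \frac{k}{8}$)
$C{\left(U \right)} = 6 - 18 U$ ($C{\left(U \right)} = 6 + 3 \left(- 5 U - U\right) = 6 + 3 \left(- 6 U\right) = 6 - 18 U$)
$C{\left(H{\left(15,11 \right)} \right)} - -39055 = \left(6 - 18 \left(- \frac{9}{8} + \frac{1}{8} \cdot 11\right)\right) - -39055 = \left(6 - 18 \left(- \frac{9}{8} + \frac{11}{8}\right)\right) + 39055 = \left(6 - \frac{9}{2}\right) + 39055 = \frac{3}{2} + 39055 = \frac{78113}{2}$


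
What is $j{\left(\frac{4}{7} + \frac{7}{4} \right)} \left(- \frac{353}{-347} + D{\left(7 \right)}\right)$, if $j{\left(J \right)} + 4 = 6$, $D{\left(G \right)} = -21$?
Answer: $- \frac{13868}{347} \approx -39.965$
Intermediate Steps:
$j{\left(J \right)} = 2$ ($j{\left(J \right)} = -4 + 6 = 2$)
$j{\left(\frac{4}{7} + \frac{7}{4} \right)} \left(- \frac{353}{-347} + D{\left(7 \right)}\right) = 2 \left(- \frac{353}{-347} - 21\right) = 2 \left(\left(-353\right) \left(- \frac{1}{347}\right) - 21\right) = 2 \left(\frac{353}{347} - 21\right) = 2 \left(- \frac{6934}{347}\right) = - \frac{13868}{347}$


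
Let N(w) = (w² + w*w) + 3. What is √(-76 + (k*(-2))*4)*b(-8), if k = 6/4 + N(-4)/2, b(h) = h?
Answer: -16*I*√57 ≈ -120.8*I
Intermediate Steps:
N(w) = 3 + 2*w² (N(w) = (w² + w²) + 3 = 2*w² + 3 = 3 + 2*w²)
k = 19 (k = 6/4 + (3 + 2*(-4)²)/2 = 6*(¼) + (3 + 2*16)*(½) = 3/2 + (3 + 32)*(½) = 3/2 + 35*(½) = 3/2 + 35/2 = 19)
√(-76 + (k*(-2))*4)*b(-8) = √(-76 + (19*(-2))*4)*(-8) = √(-76 - 38*4)*(-8) = √(-76 - 152)*(-8) = √(-228)*(-8) = (2*I*√57)*(-8) = -16*I*√57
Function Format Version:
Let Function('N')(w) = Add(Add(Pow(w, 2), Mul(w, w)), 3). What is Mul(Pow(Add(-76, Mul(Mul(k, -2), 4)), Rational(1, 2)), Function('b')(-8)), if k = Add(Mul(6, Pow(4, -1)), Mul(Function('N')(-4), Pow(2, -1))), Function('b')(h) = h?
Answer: Mul(-16, I, Pow(57, Rational(1, 2))) ≈ Mul(-120.80, I)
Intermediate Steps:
Function('N')(w) = Add(3, Mul(2, Pow(w, 2))) (Function('N')(w) = Add(Add(Pow(w, 2), Pow(w, 2)), 3) = Add(Mul(2, Pow(w, 2)), 3) = Add(3, Mul(2, Pow(w, 2))))
k = 19 (k = Add(Mul(6, Pow(4, -1)), Mul(Add(3, Mul(2, Pow(-4, 2))), Pow(2, -1))) = Add(Mul(6, Rational(1, 4)), Mul(Add(3, Mul(2, 16)), Rational(1, 2))) = Add(Rational(3, 2), Mul(Add(3, 32), Rational(1, 2))) = Add(Rational(3, 2), Mul(35, Rational(1, 2))) = Add(Rational(3, 2), Rational(35, 2)) = 19)
Mul(Pow(Add(-76, Mul(Mul(k, -2), 4)), Rational(1, 2)), Function('b')(-8)) = Mul(Pow(Add(-76, Mul(Mul(19, -2), 4)), Rational(1, 2)), -8) = Mul(Pow(Add(-76, Mul(-38, 4)), Rational(1, 2)), -8) = Mul(Pow(Add(-76, -152), Rational(1, 2)), -8) = Mul(Pow(-228, Rational(1, 2)), -8) = Mul(Mul(2, I, Pow(57, Rational(1, 2))), -8) = Mul(-16, I, Pow(57, Rational(1, 2)))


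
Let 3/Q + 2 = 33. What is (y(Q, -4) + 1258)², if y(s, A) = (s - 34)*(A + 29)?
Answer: 161874729/961 ≈ 1.6844e+5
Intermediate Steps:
Q = 3/31 (Q = 3/(-2 + 33) = 3/31 ≈ 0.096774)
y(s, A) = (-34 + s)*(29 + A)
(y(Q, -4) + 1258)² = ((-986 - 34*(-4) + 29*(3/31) - 4*3/31) + 1258)² = ((-986 + 136 + 87/31 - 12/31) + 1258)² = (-26275/31 + 1258)² = (12723/31)² = 161874729/961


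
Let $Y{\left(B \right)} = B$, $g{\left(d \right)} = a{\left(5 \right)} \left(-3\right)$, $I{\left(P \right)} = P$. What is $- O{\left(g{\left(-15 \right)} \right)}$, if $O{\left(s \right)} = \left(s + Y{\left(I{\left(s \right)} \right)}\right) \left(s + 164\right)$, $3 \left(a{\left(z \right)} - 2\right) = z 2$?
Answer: $4736$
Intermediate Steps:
$a{\left(z \right)} = 2 + \frac{2 z}{3}$ ($a{\left(z \right)} = 2 + \frac{z 2}{3} = 2 + \frac{2 z}{3}$)
$g{\left(d \right)} = -16$ ($g{\left(d \right)} = \left(2 + \frac{2}{3} \cdot 5\right) \left(-3\right) = \left(2 + \frac{10}{3}\right) \left(-3\right) = \frac{16}{3} \left(-3\right) = -16$)
$O{\left(s \right)} = 2 s \left(164 + s\right)$ ($O{\left(s \right)} = \left(s + s\right) \left(s + 164\right) = 2 s \left(164 + s\right)$)
$- O{\left(g{\left(-15 \right)} \right)} = - 2 \left(-16\right) \left(164 - 16\right) = - 2 \left(-16\right) 148 = \left(-1\right) \left(-4736\right) = 4736$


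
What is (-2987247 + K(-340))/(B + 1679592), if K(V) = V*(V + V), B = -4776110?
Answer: 2756047/3096518 ≈ 0.89005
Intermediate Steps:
K(V) = 2*V**2 (K(V) = V*(2*V) = 2*V**2)
(-2987247 + K(-340))/(B + 1679592) = (-2987247 + 2*(-340)**2)/(-4776110 + 1679592) = (-2987247 + 2*115600)/(-3096518) = (-2987247 + 231200)*(-1/3096518) = -2756047*(-1/3096518) = 2756047/3096518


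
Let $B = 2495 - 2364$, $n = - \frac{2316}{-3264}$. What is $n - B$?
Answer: $- \frac{35439}{272} \approx -130.29$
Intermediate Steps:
$n = \frac{193}{272}$ ($n = \left(-2316\right) \left(- \frac{1}{3264}\right) = \frac{193}{272} \approx 0.70956$)
$B = 131$ ($B = 2495 - 2364 = 131$)
$n - B = \frac{193}{272} - 131 = - \frac{35439}{272}$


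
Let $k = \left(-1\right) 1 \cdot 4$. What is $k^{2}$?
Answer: $16$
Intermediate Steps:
$k = -4$ ($k = \left(-1\right) 4 = -4$)
$k^{2} = \left(-4\right)^{2} = 16$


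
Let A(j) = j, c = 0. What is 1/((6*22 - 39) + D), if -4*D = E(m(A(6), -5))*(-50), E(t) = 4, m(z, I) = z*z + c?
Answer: 1/143 ≈ 0.0069930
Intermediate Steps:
m(z, I) = z**2 (m(z, I) = z*z + 0 = z**2 + 0 = z**2)
D = 50 (D = -(-50) = -1/4*(-200) = 50)
1/((6*22 - 39) + D) = 1/((6*22 - 39) + 50) = 1/((132 - 39) + 50) = 1/(93 + 50) = 1/143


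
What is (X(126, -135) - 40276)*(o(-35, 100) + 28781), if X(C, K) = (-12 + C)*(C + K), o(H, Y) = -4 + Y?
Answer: -1192677854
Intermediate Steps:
(X(126, -135) - 40276)*(o(-35, 100) + 28781) = ((126**2 - 12*126 - 12*(-135) + 126*(-135)) - 40276)*((-4 + 100) + 28781) = ((15876 - 1512 + 1620 - 17010) - 40276)*(96 + 28781) = (-1026 - 40276)*28877 = -41302*28877 = -1192677854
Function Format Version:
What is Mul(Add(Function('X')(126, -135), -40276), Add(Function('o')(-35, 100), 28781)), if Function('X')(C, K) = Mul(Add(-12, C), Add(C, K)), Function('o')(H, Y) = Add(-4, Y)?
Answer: -1192677854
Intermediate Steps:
Mul(Add(Function('X')(126, -135), -40276), Add(Function('o')(-35, 100), 28781)) = Mul(Add(Add(Pow(126, 2), Mul(-12, 126), Mul(-12, -135), Mul(126, -135)), -40276), Add(Add(-4, 100), 28781)) = Mul(Add(Add(15876, -1512, 1620, -17010), -40276), Add(96, 28781)) = Mul(Add(-1026, -40276), 28877) = Mul(-41302, 28877) = -1192677854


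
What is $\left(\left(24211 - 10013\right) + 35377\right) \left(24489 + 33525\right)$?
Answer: $2876044050$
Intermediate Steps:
$\left(\left(24211 - 10013\right) + 35377\right) \left(24489 + 33525\right) = \left(14198 + 35377\right) 58014 = 49575 \cdot 58014 = 2876044050$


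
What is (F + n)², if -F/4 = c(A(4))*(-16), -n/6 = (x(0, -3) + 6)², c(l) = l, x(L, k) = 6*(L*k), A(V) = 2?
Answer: 7744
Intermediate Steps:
x(L, k) = 6*L*k
n = -216 (n = -6*(6*0*(-3) + 6)² = -6*(0 + 6)² = -6*6² = -6*36 = -216)
F = 128 (F = -8*(-16) = -4*(-32) = 128)
(F + n)² = (128 - 216)² = (-88)² = 7744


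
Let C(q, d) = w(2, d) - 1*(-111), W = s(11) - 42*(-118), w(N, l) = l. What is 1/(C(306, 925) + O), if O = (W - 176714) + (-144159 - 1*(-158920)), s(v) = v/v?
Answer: -1/155960 ≈ -6.4119e-6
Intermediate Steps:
s(v) = 1
W = 4957 (W = 1 - 42*(-118) = 1 + 4956 = 4957)
C(q, d) = 111 + d (C(q, d) = d - 1*(-111) = d + 111 = 111 + d)
O = -156996 (O = (4957 - 176714) + (-144159 - 1*(-158920)) = -171757 + (-144159 + 158920) = -171757 + 14761 = -156996)
1/(C(306, 925) + O) = 1/((111 + 925) - 156996) = 1/(1036 - 156996) = 1/(-155960) = -1/155960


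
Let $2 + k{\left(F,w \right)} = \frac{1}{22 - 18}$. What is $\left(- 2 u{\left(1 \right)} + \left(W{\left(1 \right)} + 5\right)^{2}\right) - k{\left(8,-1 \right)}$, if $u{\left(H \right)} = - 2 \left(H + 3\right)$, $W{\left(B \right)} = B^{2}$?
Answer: $\frac{215}{4} \approx 53.75$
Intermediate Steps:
$u{\left(H \right)} = -6 - 2 H$ ($u{\left(H \right)} = - 2 \left(3 + H\right) = -6 - 2 H$)
$k{\left(F,w \right)} = - \frac{7}{4}$ ($k{\left(F,w \right)} = -2 + \frac{1}{22 - 18} = -2 + \frac{1}{4} = - \frac{7}{4}$)
$\left(- 2 u{\left(1 \right)} + \left(W{\left(1 \right)} + 5\right)^{2}\right) - k{\left(8,-1 \right)} = \left(- 2 \left(-6 - 2\right) + \left(1^{2} + 5\right)^{2}\right) - - \frac{7}{4} = \left(- 2 \left(-6 - 2\right) + \left(1 + 5\right)^{2}\right) + \frac{7}{4} = \left(\left(-2\right) \left(-8\right) + 6^{2}\right) + \frac{7}{4} = \left(16 + 36\right) + \frac{7}{4} = 52 + \frac{7}{4} = \frac{215}{4}$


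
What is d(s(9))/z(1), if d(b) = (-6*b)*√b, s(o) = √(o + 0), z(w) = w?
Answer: -18*√3 ≈ -31.177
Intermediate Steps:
s(o) = √o
d(b) = -6*b^(3/2)
d(s(9))/z(1) = -6*3*√3/1 = -18*√3*1 = -18*√3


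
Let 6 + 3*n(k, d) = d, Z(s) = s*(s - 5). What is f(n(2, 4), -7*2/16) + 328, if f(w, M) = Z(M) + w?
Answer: 63835/192 ≈ 332.47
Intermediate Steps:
Z(s) = s*(-5 + s)
n(k, d) = -2 + d/3
f(w, M) = w + M*(-5 + M) (f(w, M) = M*(-5 + M) + w = w + M*(-5 + M))
f(n(2, 4), -7*2/16) + 328 = ((-2 + (1/3)*4) + (-7*2/16)*(-5 - 7*2/16)) + 328 = ((-2 + 4/3) + (-14*1/16)*(-5 - 14*1/16)) + 328 = (-2/3 - 7*(-5 - 7/8)/8) + 328 = (-2/3 - 7/8*(-47/8)) + 328 = (-2/3 + 329/64) + 328 = 859/192 + 328 = 63835/192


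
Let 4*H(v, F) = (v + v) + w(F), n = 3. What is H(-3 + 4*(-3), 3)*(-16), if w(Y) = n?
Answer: 108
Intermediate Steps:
w(Y) = 3
H(v, F) = 3/4 + v/2 (H(v, F) = ((v + v) + 3)/4 = (2*v + 3)/4 = (3 + 2*v)/4 = 3/4 + v/2)
H(-3 + 4*(-3), 3)*(-16) = (3/4 + (-3 + 4*(-3))/2)*(-16) = (3/4 + (-3 - 12)/2)*(-16) = (3/4 + (1/2)*(-15))*(-16) = (3/4 - 15/2)*(-16) = -27/4*(-16) = 108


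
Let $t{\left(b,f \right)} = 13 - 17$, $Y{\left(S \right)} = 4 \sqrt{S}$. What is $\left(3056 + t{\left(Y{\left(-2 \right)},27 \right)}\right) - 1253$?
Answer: $1799$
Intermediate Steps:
$t{\left(b,f \right)} = -4$ ($t{\left(b,f \right)} = 13 - 17 = -4$)
$\left(3056 + t{\left(Y{\left(-2 \right)},27 \right)}\right) - 1253 = \left(3056 - 4\right) - 1253 = 3052 - 1253 = 1799$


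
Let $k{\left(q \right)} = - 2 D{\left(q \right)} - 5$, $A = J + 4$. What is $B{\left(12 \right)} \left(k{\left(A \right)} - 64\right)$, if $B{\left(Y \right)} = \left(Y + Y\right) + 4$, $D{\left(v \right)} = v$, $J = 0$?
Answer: $-2156$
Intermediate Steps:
$B{\left(Y \right)} = 4 + 2 Y$ ($B{\left(Y \right)} = 2 Y + 4 = 4 + 2 Y$)
$A = 4$ ($A = 0 + 4 = 4$)
$k{\left(q \right)} = -5 - 2 q$ ($k{\left(q \right)} = - 2 q - 5 = -5 - 2 q$)
$B{\left(12 \right)} \left(k{\left(A \right)} - 64\right) = \left(4 + 2 \cdot 12\right) \left(\left(-5 - 8\right) - 64\right) = \left(4 + 24\right) \left(\left(-5 - 8\right) - 64\right) = 28 \left(-13 - 64\right) = 28 \left(-77\right) = -2156$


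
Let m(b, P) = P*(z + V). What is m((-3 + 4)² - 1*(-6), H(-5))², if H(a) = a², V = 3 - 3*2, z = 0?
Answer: 5625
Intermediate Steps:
V = -3 (V = 3 - 6 = -3)
m(b, P) = -3*P (m(b, P) = P*(0 - 3) = P*(-3) = -3*P)
m((-3 + 4)² - 1*(-6), H(-5))² = (-3*(-5)²)² = (-3*25)² = (-75)² = 5625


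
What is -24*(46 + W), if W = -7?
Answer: -936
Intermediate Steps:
-24*(46 + W) = -24*(46 - 7) = -24*39 = -936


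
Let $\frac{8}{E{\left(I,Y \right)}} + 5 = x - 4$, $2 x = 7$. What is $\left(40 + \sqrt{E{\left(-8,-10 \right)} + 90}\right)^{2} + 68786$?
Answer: $\frac{775220}{11} + \frac{80 \sqrt{10714}}{11} \approx 71227.0$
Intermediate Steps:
$x = \frac{7}{2}$ ($x = \frac{1}{2} \cdot 7 = \frac{7}{2} \approx 3.5$)
$E{\left(I,Y \right)} = - \frac{16}{11}$ ($E{\left(I,Y \right)} = \frac{8}{-5 + \left(\frac{7}{2} - 4\right)} = \frac{8}{-5 - \frac{1}{2}} = \frac{8}{- \frac{11}{2}} = 8 \left(- \frac{2}{11}\right) = - \frac{16}{11}$)
$\left(40 + \sqrt{E{\left(-8,-10 \right)} + 90}\right)^{2} + 68786 = \left(40 + \sqrt{- \frac{16}{11} + 90}\right)^{2} + 68786 = \left(40 + \sqrt{\frac{974}{11}}\right)^{2} + 68786 = \left(40 + \frac{\sqrt{10714}}{11}\right)^{2} + 68786 = 68786 + \left(40 + \frac{\sqrt{10714}}{11}\right)^{2}$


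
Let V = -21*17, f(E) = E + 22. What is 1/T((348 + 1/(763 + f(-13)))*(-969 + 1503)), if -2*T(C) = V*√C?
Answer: 2*√27688327734/25608116583 ≈ 1.2996e-5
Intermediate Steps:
f(E) = 22 + E
V = -357
T(C) = 357*√C/2 (T(C) = -(-357)*√C/2 = 357*√C/2)
1/T((348 + 1/(763 + f(-13)))*(-969 + 1503)) = 1/(357*√((348 + 1/(763 + (22 - 13)))*(-969 + 1503))/2) = 1/(357*√((348 + 1/(763 + 9))*534)/2) = 1/(357*√((348 + 1/772)*534)/2) = 1/(357*√((268657/772)*534)/2) = 1/(357*√(71731419/386)/2) = 1/(357*(√27688327734/386)/2) = 1/(357*√27688327734/772) = 2*√27688327734/25608116583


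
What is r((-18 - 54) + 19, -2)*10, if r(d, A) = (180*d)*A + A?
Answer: 190780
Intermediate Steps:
r(d, A) = A + 180*A*d (r(d, A) = 180*A*d + A = A + 180*A*d)
r((-18 - 54) + 19, -2)*10 = -2*(1 + 180*((-18 - 54) + 19))*10 = -2*(1 + 180*(-72 + 19))*10 = -2*(1 + 180*(-53))*10 = -2*(1 - 9540)*10 = -2*(-9539)*10 = 19078*10 = 190780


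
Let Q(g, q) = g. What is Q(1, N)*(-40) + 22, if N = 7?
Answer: -18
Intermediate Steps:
Q(1, N)*(-40) + 22 = 1*(-40) + 22 = -40 + 22 = -18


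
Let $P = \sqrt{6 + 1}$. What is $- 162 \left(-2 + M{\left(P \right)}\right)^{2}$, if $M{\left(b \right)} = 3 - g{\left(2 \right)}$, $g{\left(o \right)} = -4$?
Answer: $-4050$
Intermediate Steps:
$P = \sqrt{7} \approx 2.6458$
$M{\left(b \right)} = 7$ ($M{\left(b \right)} = 3 - -4 = 3 + 4 = 7$)
$- 162 \left(-2 + M{\left(P \right)}\right)^{2} = - 162 \left(-2 + 7\right)^{2} = - 162 \cdot 5^{2} = \left(-162\right) 25 = -4050$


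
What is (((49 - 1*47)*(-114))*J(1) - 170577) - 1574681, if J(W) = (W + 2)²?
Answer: -1747310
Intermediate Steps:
J(W) = (2 + W)²
(((49 - 1*47)*(-114))*J(1) - 170577) - 1574681 = (((49 - 1*47)*(-114))*(2 + 1)² - 170577) - 1574681 = (((49 - 47)*(-114))*3² - 170577) - 1574681 = ((2*(-114))*9 - 170577) - 1574681 = (-228*9 - 170577) - 1574681 = (-2052 - 170577) - 1574681 = -172629 - 1574681 = -1747310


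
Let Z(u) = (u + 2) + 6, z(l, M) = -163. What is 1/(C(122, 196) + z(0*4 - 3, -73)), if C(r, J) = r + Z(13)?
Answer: -1/20 ≈ -0.050000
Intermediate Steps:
Z(u) = 8 + u (Z(u) = (2 + u) + 6 = 8 + u)
C(r, J) = 21 + r (C(r, J) = r + (8 + 13) = r + 21 = 21 + r)
1/(C(122, 196) + z(0*4 - 3, -73)) = 1/((21 + 122) - 163) = 1/(143 - 163) = 1/(-20) = -1/20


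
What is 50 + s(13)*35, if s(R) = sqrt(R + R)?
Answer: 50 + 35*sqrt(26) ≈ 228.47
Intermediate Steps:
s(R) = sqrt(2)*sqrt(R) (s(R) = sqrt(2*R) = sqrt(2)*sqrt(R))
50 + s(13)*35 = 50 + (sqrt(2)*sqrt(13))*35 = 50 + sqrt(26)*35 = 50 + 35*sqrt(26)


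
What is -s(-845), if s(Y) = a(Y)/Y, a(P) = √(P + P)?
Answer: I*√10/65 ≈ 0.04865*I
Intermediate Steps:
a(P) = √2*√P (a(P) = √(2*P) = √2*√P)
s(Y) = √2/√Y (s(Y) = (√2*√Y)/Y = √2/√Y)
-s(-845) = -√2/√(-845) = -√2*(-I*√5/65) = -(-1)*I*√10/65 = I*√10/65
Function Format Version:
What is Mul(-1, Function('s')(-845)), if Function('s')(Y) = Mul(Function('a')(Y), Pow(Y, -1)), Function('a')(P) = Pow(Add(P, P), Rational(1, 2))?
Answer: Mul(Rational(1, 65), I, Pow(10, Rational(1, 2))) ≈ Mul(0.048650, I)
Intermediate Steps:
Function('a')(P) = Mul(Pow(2, Rational(1, 2)), Pow(P, Rational(1, 2))) (Function('a')(P) = Pow(Mul(2, P), Rational(1, 2)) = Mul(Pow(2, Rational(1, 2)), Pow(P, Rational(1, 2))))
Function('s')(Y) = Mul(Pow(2, Rational(1, 2)), Pow(Y, Rational(-1, 2))) (Function('s')(Y) = Mul(Mul(Pow(2, Rational(1, 2)), Pow(Y, Rational(1, 2))), Pow(Y, -1)) = Mul(Pow(2, Rational(1, 2)), Pow(Y, Rational(-1, 2))))
Mul(-1, Function('s')(-845)) = Mul(-1, Mul(Pow(2, Rational(1, 2)), Pow(-845, Rational(-1, 2)))) = Mul(-1, Mul(Pow(2, Rational(1, 2)), Mul(Rational(-1, 65), I, Pow(5, Rational(1, 2))))) = Mul(-1, Mul(Rational(-1, 65), I, Pow(10, Rational(1, 2)))) = Mul(Rational(1, 65), I, Pow(10, Rational(1, 2)))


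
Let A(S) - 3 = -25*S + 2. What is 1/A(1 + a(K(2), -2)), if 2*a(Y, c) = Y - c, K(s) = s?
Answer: -1/70 ≈ -0.014286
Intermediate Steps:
a(Y, c) = Y/2 - c/2 (a(Y, c) = (Y - c)/2 = Y/2 - c/2)
A(S) = 5 - 25*S (A(S) = 3 + (-25*S + 2) = 3 + (2 - 25*S) = 5 - 25*S)
1/A(1 + a(K(2), -2)) = 1/(5 - 25*(1 + ((1/2)*2 - 1/2*(-2)))) = 1/(5 - 25*(1 + (1 + 1))) = 1/(5 - 25*(1 + 2)) = 1/(5 - 25*3) = 1/(5 - 75) = 1/(-70) = -1/70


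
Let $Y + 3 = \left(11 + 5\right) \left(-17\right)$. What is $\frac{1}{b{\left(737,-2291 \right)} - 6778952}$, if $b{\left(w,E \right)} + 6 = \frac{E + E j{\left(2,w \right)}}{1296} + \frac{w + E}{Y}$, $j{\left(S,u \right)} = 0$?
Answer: $- \frac{356400}{2416019247241} \approx -1.4752 \cdot 10^{-7}$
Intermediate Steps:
$Y = -275$ ($Y = -3 + \left(11 + 5\right) \left(-17\right) = -3 + 16 \left(-17\right) = -3 - 272 = -275$)
$b{\left(w,E \right)} = -6 - \frac{1021 E}{356400} - \frac{w}{275}$ ($b{\left(w,E \right)} = -6 + \left(\frac{E + E 0}{1296} + \frac{w + E}{-275}\right) = -6 + \left(\left(E + 0\right) \frac{1}{1296} + \left(E + w\right) \left(- \frac{1}{275}\right)\right) = -6 - \left(\frac{E}{275} + \frac{w}{275} - E \frac{1}{1296}\right) = -6 - \left(\frac{w}{275} + \frac{1021 E}{356400}\right) = -6 - \frac{1021 E}{356400} - \frac{w}{275}$)
$\frac{1}{b{\left(737,-2291 \right)} - 6778952} = \frac{1}{\left(-6 - - \frac{2339111}{356400} - \frac{67}{25}\right) - 6778952} = \frac{1}{\left(-6 + \frac{2339111}{356400} - \frac{67}{25}\right) - 6778952} = \frac{1}{- \frac{754441}{356400} - 6778952} = \frac{1}{- \frac{2416019247241}{356400}} = - \frac{356400}{2416019247241}$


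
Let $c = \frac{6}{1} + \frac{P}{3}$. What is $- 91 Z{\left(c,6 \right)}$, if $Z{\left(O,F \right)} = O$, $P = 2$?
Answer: $- \frac{1820}{3} \approx -606.67$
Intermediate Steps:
$c = \frac{20}{3}$ ($c = \frac{6}{1} + \frac{2}{3} = 6 \cdot 1 + 2 \cdot \frac{1}{3} = 6 + \frac{2}{3} = \frac{20}{3} \approx 6.6667$)
$- 91 Z{\left(c,6 \right)} = \left(-91\right) \frac{20}{3} = - \frac{1820}{3}$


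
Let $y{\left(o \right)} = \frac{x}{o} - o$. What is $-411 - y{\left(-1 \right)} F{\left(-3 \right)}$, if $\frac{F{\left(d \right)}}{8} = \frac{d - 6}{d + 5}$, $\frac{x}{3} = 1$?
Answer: $-483$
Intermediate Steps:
$x = 3$ ($x = 3 \cdot 1 = 3$)
$y{\left(o \right)} = - o + \frac{3}{o}$ ($y{\left(o \right)} = \frac{3}{o} - o = - o + \frac{3}{o}$)
$F{\left(d \right)} = \frac{8 \left(-6 + d\right)}{5 + d}$ ($F{\left(d \right)} = 8 \frac{d - 6}{d + 5} = 8 \frac{-6 + d}{5 + d} = \frac{8 \left(-6 + d\right)}{5 + d}$)
$-411 - y{\left(-1 \right)} F{\left(-3 \right)} = -411 - \left(\left(-1\right) \left(-1\right) + \frac{3}{-1}\right) \frac{8 \left(-6 - 3\right)}{5 - 3} = -411 - \left(1 + 3 \left(-1\right)\right) 8 \cdot \frac{1}{2} \left(-9\right) = -411 - \left(1 - 3\right) 8 \cdot \frac{1}{2} \left(-9\right) = -411 - \left(-2\right) \left(-36\right) = -411 - 72 = -483$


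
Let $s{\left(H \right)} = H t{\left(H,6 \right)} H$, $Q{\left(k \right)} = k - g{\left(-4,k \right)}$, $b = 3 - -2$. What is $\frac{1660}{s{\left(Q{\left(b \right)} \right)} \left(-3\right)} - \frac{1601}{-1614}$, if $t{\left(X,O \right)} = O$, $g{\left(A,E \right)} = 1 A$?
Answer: $- \frac{57497}{392202} \approx -0.1466$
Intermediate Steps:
$g{\left(A,E \right)} = A$
$b = 5$ ($b = 3 + 2 = 5$)
$Q{\left(k \right)} = 4 + k$ ($Q{\left(k \right)} = k - -4 = k + 4 = 4 + k$)
$s{\left(H \right)} = 6 H^{2}$ ($s{\left(H \right)} = H 6 H = 6 H H = 6 H^{2}$)
$\frac{1660}{s{\left(Q{\left(b \right)} \right)} \left(-3\right)} - \frac{1601}{-1614} = \frac{1660}{6 \left(4 + 5\right)^{2} \left(-3\right)} - \frac{1601}{-1614} = \frac{1660}{6 \cdot 9^{2} \left(-3\right)} - - \frac{1601}{1614} = \frac{1660}{6 \cdot 81 \left(-3\right)} + \frac{1601}{1614} = \frac{1660}{486 \left(-3\right)} + \frac{1601}{1614} = \frac{1660}{-1458} + \frac{1601}{1614} = 1660 \left(- \frac{1}{1458}\right) + \frac{1601}{1614} = - \frac{830}{729} + \frac{1601}{1614} = - \frac{57497}{392202}$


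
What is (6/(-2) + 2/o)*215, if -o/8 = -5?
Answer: -2537/4 ≈ -634.25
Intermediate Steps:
o = 40 (o = -8*(-5) = 40)
(6/(-2) + 2/o)*215 = (6/(-2) + 2/40)*215 = (6*(-½) + 2*(1/40))*215 = (-3 + 1/20)*215 = -59/20*215 = -2537/4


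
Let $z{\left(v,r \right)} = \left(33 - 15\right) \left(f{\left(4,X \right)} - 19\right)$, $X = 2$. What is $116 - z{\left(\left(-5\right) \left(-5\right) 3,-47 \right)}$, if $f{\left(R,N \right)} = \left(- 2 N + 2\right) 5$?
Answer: $638$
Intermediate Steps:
$f{\left(R,N \right)} = 10 - 10 N$ ($f{\left(R,N \right)} = \left(2 - 2 N\right) 5 = 10 - 10 N$)
$z{\left(v,r \right)} = -522$ ($z{\left(v,r \right)} = \left(33 - 15\right) \left(\left(10 - 20\right) - 19\right) = 18 \left(\left(10 - 20\right) - 19\right) = 18 \left(-10 - 19\right) = 18 \left(-29\right) = -522$)
$116 - z{\left(\left(-5\right) \left(-5\right) 3,-47 \right)} = 116 - -522 = 116 + 522 = 638$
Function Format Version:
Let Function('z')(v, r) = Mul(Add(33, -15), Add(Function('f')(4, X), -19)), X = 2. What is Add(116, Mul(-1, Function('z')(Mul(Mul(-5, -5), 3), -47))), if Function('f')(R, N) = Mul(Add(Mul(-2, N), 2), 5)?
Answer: 638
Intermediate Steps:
Function('f')(R, N) = Add(10, Mul(-10, N)) (Function('f')(R, N) = Mul(Add(2, Mul(-2, N)), 5) = Add(10, Mul(-10, N)))
Function('z')(v, r) = -522 (Function('z')(v, r) = Mul(Add(33, -15), Add(Add(10, Mul(-10, 2)), -19)) = Mul(18, Add(Add(10, -20), -19)) = Mul(18, Add(-10, -19)) = Mul(18, -29) = -522)
Add(116, Mul(-1, Function('z')(Mul(Mul(-5, -5), 3), -47))) = Add(116, Mul(-1, -522)) = Add(116, 522) = 638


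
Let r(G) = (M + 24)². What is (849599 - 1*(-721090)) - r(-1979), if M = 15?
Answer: 1569168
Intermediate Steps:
r(G) = 1521 (r(G) = (15 + 24)² = 39² = 1521)
(849599 - 1*(-721090)) - r(-1979) = (849599 - 1*(-721090)) - 1*1521 = (849599 + 721090) - 1521 = 1570689 - 1521 = 1569168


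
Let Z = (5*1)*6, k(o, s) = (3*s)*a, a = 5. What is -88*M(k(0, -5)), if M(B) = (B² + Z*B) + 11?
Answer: -297968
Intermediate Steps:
k(o, s) = 15*s (k(o, s) = (3*s)*5 = 15*s)
Z = 30 (Z = 5*6 = 30)
M(B) = 11 + B² + 30*B (M(B) = (B² + 30*B) + 11 = 11 + B² + 30*B)
-88*M(k(0, -5)) = -88*(11 + (15*(-5))² + 30*(15*(-5))) = -88*(11 + (-75)² + 30*(-75)) = -88*(11 + 5625 - 2250) = -88*3386 = -297968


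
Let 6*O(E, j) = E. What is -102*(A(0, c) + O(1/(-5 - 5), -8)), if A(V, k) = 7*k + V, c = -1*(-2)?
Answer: -14263/10 ≈ -1426.3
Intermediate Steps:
O(E, j) = E/6
c = 2
A(V, k) = V + 7*k
-102*(A(0, c) + O(1/(-5 - 5), -8)) = -102*((0 + 7*2) + 1/(6*(-5 - 5))) = -102*((0 + 14) + (1/6)/(-10)) = -102*(14 + (1/6)*(-1/10)) = -102*(14 - 1/60) = -102*839/60 = -14263/10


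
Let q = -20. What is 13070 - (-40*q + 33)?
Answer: 12237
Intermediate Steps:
13070 - (-40*q + 33) = 13070 - (-40*(-20) + 33) = 13070 - (800 + 33) = 13070 - 1*833 = 13070 - 833 = 12237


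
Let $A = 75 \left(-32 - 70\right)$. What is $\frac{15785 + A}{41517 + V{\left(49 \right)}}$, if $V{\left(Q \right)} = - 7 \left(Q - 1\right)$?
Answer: $\frac{8135}{41181} \approx 0.19754$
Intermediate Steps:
$V{\left(Q \right)} = 7 - 7 Q$ ($V{\left(Q \right)} = - 7 \left(-1 + Q\right) = 7 - 7 Q$)
$A = -7650$ ($A = 75 \left(-102\right) = -7650$)
$\frac{15785 + A}{41517 + V{\left(49 \right)}} = \frac{15785 - 7650}{41517 + \left(7 - 343\right)} = \frac{8135}{41517 + \left(7 - 343\right)} = \frac{8135}{41517 - 336} = \frac{8135}{41181}$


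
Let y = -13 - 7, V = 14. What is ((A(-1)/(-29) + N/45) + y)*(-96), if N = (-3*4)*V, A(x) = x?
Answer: 329888/145 ≈ 2275.1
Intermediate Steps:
N = -168 (N = -3*4*14 = -12*14 = -168)
y = -20
((A(-1)/(-29) + N/45) + y)*(-96) = ((-1/(-29) - 168/45) - 20)*(-96) = ((-1*(-1/29) - 168*1/45) - 20)*(-96) = ((1/29 - 56/15) - 20)*(-96) = (-1609/435 - 20)*(-96) = -10309/435*(-96) = 329888/145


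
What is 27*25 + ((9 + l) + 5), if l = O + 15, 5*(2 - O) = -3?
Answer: 3533/5 ≈ 706.60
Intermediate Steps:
O = 13/5 (O = 2 - ⅕*(-3) = 2 + ⅗ = 13/5 ≈ 2.6000)
l = 88/5 (l = 13/5 + 15 = 88/5 ≈ 17.600)
27*25 + ((9 + l) + 5) = 27*25 + ((9 + 88/5) + 5) = 675 + (133/5 + 5) = 675 + 158/5 = 3533/5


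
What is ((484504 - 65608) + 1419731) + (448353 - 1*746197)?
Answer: 1540783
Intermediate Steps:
((484504 - 65608) + 1419731) + (448353 - 1*746197) = (418896 + 1419731) + (448353 - 746197) = 1838627 - 297844 = 1540783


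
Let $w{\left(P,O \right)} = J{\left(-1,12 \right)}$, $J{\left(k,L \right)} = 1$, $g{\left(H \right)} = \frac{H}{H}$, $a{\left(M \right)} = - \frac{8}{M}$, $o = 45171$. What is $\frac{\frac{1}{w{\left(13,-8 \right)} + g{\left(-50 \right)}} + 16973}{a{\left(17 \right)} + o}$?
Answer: $\frac{577099}{1535798} \approx 0.37576$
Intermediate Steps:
$g{\left(H \right)} = 1$
$w{\left(P,O \right)} = 1$
$\frac{\frac{1}{w{\left(13,-8 \right)} + g{\left(-50 \right)}} + 16973}{a{\left(17 \right)} + o} = \frac{\frac{1}{1 + 1} + 16973}{- \frac{8}{17} + 45171} = \frac{\frac{1}{2} + 16973}{\left(-8\right) \frac{1}{17} + 45171} = \frac{\frac{1}{2} + 16973}{- \frac{8}{17} + 45171} = \frac{33947}{2 \cdot \frac{767899}{17}} = \frac{33947}{2} \cdot \frac{17}{767899} = \frac{577099}{1535798}$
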